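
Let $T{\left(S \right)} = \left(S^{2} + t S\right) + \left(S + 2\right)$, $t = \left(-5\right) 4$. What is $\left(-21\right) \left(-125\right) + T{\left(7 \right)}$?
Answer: $2543$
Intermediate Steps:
$t = -20$
$T{\left(S \right)} = 2 + S^{2} - 19 S$ ($T{\left(S \right)} = \left(S^{2} - 20 S\right) + \left(S + 2\right) = \left(S^{2} - 20 S\right) + \left(2 + S\right) = 2 + S^{2} - 19 S$)
$\left(-21\right) \left(-125\right) + T{\left(7 \right)} = \left(-21\right) \left(-125\right) + \left(2 + 7^{2} - 133\right) = 2625 + \left(2 + 49 - 133\right) = 2625 - 82 = 2543$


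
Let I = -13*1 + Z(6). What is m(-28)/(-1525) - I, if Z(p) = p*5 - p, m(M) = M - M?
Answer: -11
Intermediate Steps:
m(M) = 0
Z(p) = 4*p (Z(p) = 5*p - p = 4*p)
I = 11 (I = -13*1 + 4*6 = -13 + 24 = 11)
m(-28)/(-1525) - I = 0/(-1525) - 1*11 = 0*(-1/1525) - 11 = 0 - 11 = -11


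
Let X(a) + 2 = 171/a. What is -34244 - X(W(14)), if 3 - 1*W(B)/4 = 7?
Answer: -547701/16 ≈ -34231.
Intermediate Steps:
W(B) = -16 (W(B) = 12 - 4*7 = 12 - 28 = -16)
X(a) = -2 + 171/a
-34244 - X(W(14)) = -34244 - (-2 + 171/(-16)) = -34244 - (-2 + 171*(-1/16)) = -34244 - (-2 - 171/16) = -34244 - 1*(-203/16) = -34244 + 203/16 = -547701/16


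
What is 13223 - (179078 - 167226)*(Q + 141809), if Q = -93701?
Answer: -570162793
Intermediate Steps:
13223 - (179078 - 167226)*(Q + 141809) = 13223 - (179078 - 167226)*(-93701 + 141809) = 13223 - 11852*48108 = 13223 - 1*570176016 = 13223 - 570176016 = -570162793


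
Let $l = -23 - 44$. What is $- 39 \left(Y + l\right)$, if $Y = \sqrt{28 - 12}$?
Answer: $2457$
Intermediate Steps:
$Y = 4$ ($Y = \sqrt{16} = 4$)
$l = -67$
$- 39 \left(Y + l\right) = - 39 \left(4 - 67\right) = \left(-39\right) \left(-63\right) = 2457$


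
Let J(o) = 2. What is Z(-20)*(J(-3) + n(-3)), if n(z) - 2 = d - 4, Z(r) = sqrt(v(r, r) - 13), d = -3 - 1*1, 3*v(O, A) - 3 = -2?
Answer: -4*I*sqrt(114)/3 ≈ -14.236*I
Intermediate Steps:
v(O, A) = 1/3 (v(O, A) = 1 + (1/3)*(-2) = 1 - 2/3 = 1/3)
d = -4 (d = -3 - 1 = -4)
Z(r) = I*sqrt(114)/3 (Z(r) = sqrt(1/3 - 13) = sqrt(-38/3) = I*sqrt(114)/3)
n(z) = -6 (n(z) = 2 + (-4 - 4) = 2 - 8 = -6)
Z(-20)*(J(-3) + n(-3)) = (I*sqrt(114)/3)*(2 - 6) = (I*sqrt(114)/3)*(-4) = -4*I*sqrt(114)/3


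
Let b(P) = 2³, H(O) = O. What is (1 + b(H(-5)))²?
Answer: 81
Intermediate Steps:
b(P) = 8
(1 + b(H(-5)))² = (1 + 8)² = 9² = 81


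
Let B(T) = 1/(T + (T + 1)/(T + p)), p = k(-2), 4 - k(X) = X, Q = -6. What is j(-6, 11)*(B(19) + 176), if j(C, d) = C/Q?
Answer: 17429/99 ≈ 176.05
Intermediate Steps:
k(X) = 4 - X
j(C, d) = -C/6 (j(C, d) = C/(-6) = C*(-1/6) = -C/6)
p = 6 (p = 4 - 1*(-2) = 4 + 2 = 6)
B(T) = 1/(T + (1 + T)/(6 + T)) (B(T) = 1/(T + (T + 1)/(T + 6)) = 1/(T + (1 + T)/(6 + T)))
j(-6, 11)*(B(19) + 176) = (-1/6*(-6))*((6 + 19)/(1 + 19**2 + 7*19) + 176) = 1*(25/(1 + 361 + 133) + 176) = 1*(25/495 + 176) = 1*((1/495)*25 + 176) = 1*(5/99 + 176) = 1*(17429/99) = 17429/99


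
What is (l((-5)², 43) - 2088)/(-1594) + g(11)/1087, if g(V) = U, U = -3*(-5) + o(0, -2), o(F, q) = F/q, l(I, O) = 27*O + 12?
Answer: 1018515/1732678 ≈ 0.58783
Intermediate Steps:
l(I, O) = 12 + 27*O
U = 15 (U = -3*(-5) + 0/(-2) = 15 + 0*(-½) = 15 + 0 = 15)
g(V) = 15
(l((-5)², 43) - 2088)/(-1594) + g(11)/1087 = ((12 + 27*43) - 2088)/(-1594) + 15/1087 = ((12 + 1161) - 2088)*(-1/1594) + 15*(1/1087) = (1173 - 2088)*(-1/1594) + 15/1087 = -915*(-1/1594) + 15/1087 = 915/1594 + 15/1087 = 1018515/1732678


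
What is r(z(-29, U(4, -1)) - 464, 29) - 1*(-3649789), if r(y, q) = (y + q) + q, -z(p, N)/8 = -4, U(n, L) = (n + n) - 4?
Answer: 3649415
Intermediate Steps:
U(n, L) = -4 + 2*n (U(n, L) = 2*n - 4 = -4 + 2*n)
z(p, N) = 32 (z(p, N) = -8*(-4) = 32)
r(y, q) = y + 2*q (r(y, q) = (q + y) + q = y + 2*q)
r(z(-29, U(4, -1)) - 464, 29) - 1*(-3649789) = ((32 - 464) + 2*29) - 1*(-3649789) = (-432 + 58) + 3649789 = -374 + 3649789 = 3649415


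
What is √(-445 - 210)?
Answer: I*√655 ≈ 25.593*I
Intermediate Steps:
√(-445 - 210) = √(-655) = I*√655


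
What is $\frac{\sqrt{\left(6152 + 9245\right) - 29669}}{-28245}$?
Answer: $- \frac{8 i \sqrt{223}}{28245} \approx - 0.0042296 i$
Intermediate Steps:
$\frac{\sqrt{\left(6152 + 9245\right) - 29669}}{-28245} = \sqrt{15397 - 29669} \left(- \frac{1}{28245}\right) = \sqrt{-14272} \left(- \frac{1}{28245}\right) = 8 i \sqrt{223} \left(- \frac{1}{28245}\right) = - \frac{8 i \sqrt{223}}{28245}$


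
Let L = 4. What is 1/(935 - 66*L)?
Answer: 1/671 ≈ 0.0014903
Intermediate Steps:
1/(935 - 66*L) = 1/(935 - 66*4) = 1/(935 - 264) = 1/671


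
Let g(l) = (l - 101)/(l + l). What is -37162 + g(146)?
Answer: -10851259/292 ≈ -37162.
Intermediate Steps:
g(l) = (-101 + l)/(2*l) (g(l) = (-101 + l)/((2*l)) = (-101 + l)*(1/(2*l)) = (-101 + l)/(2*l))
-37162 + g(146) = -37162 + (½)*(-101 + 146)/146 = -37162 + (½)*(1/146)*45 = -37162 + 45/292 = -10851259/292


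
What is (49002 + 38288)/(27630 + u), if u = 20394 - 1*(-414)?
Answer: 43645/24219 ≈ 1.8021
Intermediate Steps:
u = 20808 (u = 20394 + 414 = 20808)
(49002 + 38288)/(27630 + u) = (49002 + 38288)/(27630 + 20808) = 87290/48438 = 87290*(1/48438) = 43645/24219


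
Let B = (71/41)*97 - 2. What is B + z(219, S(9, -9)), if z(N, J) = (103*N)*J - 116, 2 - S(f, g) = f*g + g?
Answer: 85087053/41 ≈ 2.0753e+6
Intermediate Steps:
S(f, g) = 2 - g - f*g (S(f, g) = 2 - (f*g + g) = 2 - (g + f*g) = 2 + (-g - f*g) = 2 - g - f*g)
z(N, J) = -116 + 103*J*N (z(N, J) = 103*J*N - 116 = -116 + 103*J*N)
B = 6805/41 (B = (71*(1/41))*97 - 2 = (71/41)*97 - 2 = 6887/41 - 2 = 6805/41 ≈ 165.98)
B + z(219, S(9, -9)) = 6805/41 + (-116 + 103*(2 - 1*(-9) - 1*9*(-9))*219) = 6805/41 + (-116 + 103*(2 + 9 + 81)*219) = 6805/41 + (-116 + 103*92*219) = 6805/41 + (-116 + 2075244) = 6805/41 + 2075128 = 85087053/41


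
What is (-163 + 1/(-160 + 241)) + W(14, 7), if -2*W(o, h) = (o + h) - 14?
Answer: -26971/162 ≈ -166.49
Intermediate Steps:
W(o, h) = 7 - h/2 - o/2 (W(o, h) = -((o + h) - 14)/2 = -((h + o) - 14)/2 = -(-14 + h + o)/2 = 7 - h/2 - o/2)
(-163 + 1/(-160 + 241)) + W(14, 7) = (-163 + 1/(-160 + 241)) + (7 - 1/2*7 - 1/2*14) = (-163 + 1/81) + (7 - 7/2 - 7) = (-163 + 1/81) - 7/2 = -13202/81 - 7/2 = -26971/162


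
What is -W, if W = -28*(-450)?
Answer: -12600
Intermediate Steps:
W = 12600
-W = -1*12600 = -12600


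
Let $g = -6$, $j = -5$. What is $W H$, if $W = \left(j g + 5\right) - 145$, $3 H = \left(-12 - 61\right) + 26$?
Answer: $\frac{5170}{3} \approx 1723.3$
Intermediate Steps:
$H = - \frac{47}{3}$ ($H = \frac{\left(-12 - 61\right) + 26}{3} = \frac{-73 + 26}{3} = \frac{1}{3} \left(-47\right) = - \frac{47}{3} \approx -15.667$)
$W = -110$ ($W = \left(\left(-5\right) \left(-6\right) + 5\right) - 145 = \left(30 + 5\right) - 145 = 35 - 145 = -110$)
$W H = \left(-110\right) \left(- \frac{47}{3}\right) = \frac{5170}{3}$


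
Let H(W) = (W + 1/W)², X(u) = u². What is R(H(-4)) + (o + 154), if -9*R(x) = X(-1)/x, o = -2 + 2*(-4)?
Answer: 374528/2601 ≈ 143.99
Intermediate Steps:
o = -10 (o = -2 - 8 = -10)
H(W) = (W + 1/W)²
R(x) = -1/(9*x) (R(x) = -(-1)²/(9*x) = -1/(9*x))
R(H(-4)) + (o + 154) = -16/(1 + (-4)²)²/9 + (-10 + 154) = -16/(1 + 16)²/9 + 144 = -1/(9*((1/16)*17²)) + 144 = -1/(9*((1/16)*289)) + 144 = -1/(9*289/16) + 144 = -⅑*16/289 + 144 = -16/2601 + 144 = 374528/2601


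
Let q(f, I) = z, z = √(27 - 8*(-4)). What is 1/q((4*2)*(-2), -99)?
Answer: √59/59 ≈ 0.13019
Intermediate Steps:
z = √59 (z = √(27 + 32) = √59 ≈ 7.6811)
q(f, I) = √59
1/q((4*2)*(-2), -99) = 1/(√59) = √59/59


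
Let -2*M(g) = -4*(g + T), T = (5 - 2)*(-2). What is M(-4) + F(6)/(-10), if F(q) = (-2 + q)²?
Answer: -108/5 ≈ -21.600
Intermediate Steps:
T = -6 (T = 3*(-2) = -6)
M(g) = -12 + 2*g (M(g) = -(-2)*(g - 6) = -(-2)*(-6 + g) = -(24 - 4*g)/2 = -12 + 2*g)
M(-4) + F(6)/(-10) = (-12 + 2*(-4)) + (-2 + 6)²/(-10) = (-12 - 8) + 4²*(-⅒) = -20 + 16*(-⅒) = -20 - 8/5 = -108/5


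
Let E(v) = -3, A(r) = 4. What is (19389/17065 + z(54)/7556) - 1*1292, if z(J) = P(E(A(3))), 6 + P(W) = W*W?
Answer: -166447982401/128943140 ≈ -1290.9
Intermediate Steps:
P(W) = -6 + W**2 (P(W) = -6 + W*W = -6 + W**2)
z(J) = 3 (z(J) = -6 + (-3)**2 = -6 + 9 = 3)
(19389/17065 + z(54)/7556) - 1*1292 = (19389/17065 + 3/7556) - 1*1292 = (19389*(1/17065) + 3*(1/7556)) - 1292 = (19389/17065 + 3/7556) - 1292 = 146554479/128943140 - 1292 = -166447982401/128943140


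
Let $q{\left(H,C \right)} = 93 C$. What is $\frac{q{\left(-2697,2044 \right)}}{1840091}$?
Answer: $\frac{190092}{1840091} \approx 0.10331$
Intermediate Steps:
$\frac{q{\left(-2697,2044 \right)}}{1840091} = \frac{93 \cdot 2044}{1840091} = 190092 \cdot \frac{1}{1840091} = \frac{190092}{1840091}$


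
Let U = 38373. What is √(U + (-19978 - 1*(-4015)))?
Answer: 3*√2490 ≈ 149.70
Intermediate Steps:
√(U + (-19978 - 1*(-4015))) = √(38373 + (-19978 - 1*(-4015))) = √(38373 + (-19978 + 4015)) = √(38373 - 15963) = √22410 = 3*√2490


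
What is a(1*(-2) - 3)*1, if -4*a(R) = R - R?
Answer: 0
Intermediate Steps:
a(R) = 0 (a(R) = -(R - R)/4 = -¼*0 = 0)
a(1*(-2) - 3)*1 = 0*1 = 0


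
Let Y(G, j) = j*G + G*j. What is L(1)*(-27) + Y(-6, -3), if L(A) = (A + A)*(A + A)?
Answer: -72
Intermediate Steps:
Y(G, j) = 2*G*j (Y(G, j) = G*j + G*j = 2*G*j)
L(A) = 4*A² (L(A) = (2*A)*(2*A) = 4*A²)
L(1)*(-27) + Y(-6, -3) = (4*1²)*(-27) + 2*(-6)*(-3) = (4*1)*(-27) + 36 = 4*(-27) + 36 = -108 + 36 = -72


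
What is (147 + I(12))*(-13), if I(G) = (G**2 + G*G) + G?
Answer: -5811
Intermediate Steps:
I(G) = G + 2*G**2 (I(G) = (G**2 + G**2) + G = 2*G**2 + G = G + 2*G**2)
(147 + I(12))*(-13) = (147 + 12*(1 + 2*12))*(-13) = (147 + 12*(1 + 24))*(-13) = (147 + 12*25)*(-13) = (147 + 300)*(-13) = 447*(-13) = -5811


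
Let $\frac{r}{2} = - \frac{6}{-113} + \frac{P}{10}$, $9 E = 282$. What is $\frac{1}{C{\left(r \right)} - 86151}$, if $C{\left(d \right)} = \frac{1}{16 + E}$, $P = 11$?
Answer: $- \frac{142}{12233439} \approx -1.1608 \cdot 10^{-5}$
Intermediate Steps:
$E = \frac{94}{3}$ ($E = \frac{1}{9} \cdot 282 = \frac{94}{3} \approx 31.333$)
$r = \frac{1303}{565}$ ($r = 2 \left(- \frac{6}{-113} + \frac{11}{10}\right) = 2 \left(\left(-6\right) \left(- \frac{1}{113}\right) + 11 \cdot \frac{1}{10}\right) = 2 \left(\frac{6}{113} + \frac{11}{10}\right) = 2 \cdot \frac{1303}{1130} = \frac{1303}{565} \approx 2.3062$)
$C{\left(d \right)} = \frac{3}{142}$ ($C{\left(d \right)} = \frac{1}{16 + \frac{94}{3}} = \frac{1}{\frac{142}{3}} = \frac{3}{142}$)
$\frac{1}{C{\left(r \right)} - 86151} = \frac{1}{\frac{3}{142} - 86151} = \frac{1}{- \frac{12233439}{142}} = - \frac{142}{12233439}$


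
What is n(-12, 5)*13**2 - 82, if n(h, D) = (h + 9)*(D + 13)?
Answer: -9208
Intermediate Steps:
n(h, D) = (9 + h)*(13 + D)
n(-12, 5)*13**2 - 82 = (117 + 9*5 + 13*(-12) + 5*(-12))*13**2 - 82 = (117 + 45 - 156 - 60)*169 - 82 = -54*169 - 82 = -9126 - 82 = -9208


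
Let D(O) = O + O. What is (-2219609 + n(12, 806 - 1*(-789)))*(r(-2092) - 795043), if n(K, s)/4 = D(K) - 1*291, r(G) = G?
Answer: 1770179360395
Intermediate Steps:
D(O) = 2*O
n(K, s) = -1164 + 8*K (n(K, s) = 4*(2*K - 1*291) = 4*(2*K - 291) = 4*(-291 + 2*K) = -1164 + 8*K)
(-2219609 + n(12, 806 - 1*(-789)))*(r(-2092) - 795043) = (-2219609 + (-1164 + 8*12))*(-2092 - 795043) = (-2219609 + (-1164 + 96))*(-797135) = (-2219609 - 1068)*(-797135) = -2220677*(-797135) = 1770179360395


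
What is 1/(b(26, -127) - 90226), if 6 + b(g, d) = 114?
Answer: -1/90118 ≈ -1.1097e-5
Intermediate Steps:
b(g, d) = 108 (b(g, d) = -6 + 114 = 108)
1/(b(26, -127) - 90226) = 1/(108 - 90226) = 1/(-90118) = -1/90118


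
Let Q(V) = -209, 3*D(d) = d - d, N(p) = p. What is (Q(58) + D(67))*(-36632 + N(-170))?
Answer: 7691618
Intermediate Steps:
D(d) = 0 (D(d) = (d - d)/3 = (⅓)*0 = 0)
(Q(58) + D(67))*(-36632 + N(-170)) = (-209 + 0)*(-36632 - 170) = -209*(-36802) = 7691618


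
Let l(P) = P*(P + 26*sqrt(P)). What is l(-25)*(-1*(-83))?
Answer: 51875 - 269750*I ≈ 51875.0 - 2.6975e+5*I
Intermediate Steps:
l(-25)*(-1*(-83)) = ((-25)**2 + 26*(-25)**(3/2))*(-1*(-83)) = (625 + 26*(-125*I))*83 = (625 - 3250*I)*83 = 51875 - 269750*I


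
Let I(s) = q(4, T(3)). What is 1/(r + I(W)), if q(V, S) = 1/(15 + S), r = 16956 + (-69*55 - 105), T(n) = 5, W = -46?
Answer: 20/261121 ≈ 7.6593e-5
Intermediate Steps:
r = 13056 (r = 16956 + (-3795 - 105) = 16956 - 3900 = 13056)
I(s) = 1/20 (I(s) = 1/(15 + 5) = 1/20)
1/(r + I(W)) = 1/(13056 + 1/20) = 1/(261121/20) = 20/261121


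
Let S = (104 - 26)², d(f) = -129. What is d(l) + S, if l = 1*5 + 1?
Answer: 5955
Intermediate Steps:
l = 6 (l = 5 + 1 = 6)
S = 6084 (S = 78² = 6084)
d(l) + S = -129 + 6084 = 5955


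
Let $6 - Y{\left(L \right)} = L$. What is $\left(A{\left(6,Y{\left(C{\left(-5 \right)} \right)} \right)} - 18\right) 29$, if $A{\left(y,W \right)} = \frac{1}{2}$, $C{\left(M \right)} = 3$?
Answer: $- \frac{1015}{2} \approx -507.5$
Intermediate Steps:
$Y{\left(L \right)} = 6 - L$
$A{\left(y,W \right)} = \frac{1}{2}$
$\left(A{\left(6,Y{\left(C{\left(-5 \right)} \right)} \right)} - 18\right) 29 = \left(\frac{1}{2} - 18\right) 29 = \left(- \frac{35}{2}\right) 29 = - \frac{1015}{2}$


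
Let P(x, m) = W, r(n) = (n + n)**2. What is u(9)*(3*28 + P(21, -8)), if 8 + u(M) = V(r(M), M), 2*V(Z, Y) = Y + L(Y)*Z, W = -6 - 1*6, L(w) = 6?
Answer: 69732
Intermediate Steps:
r(n) = 4*n**2 (r(n) = (2*n)**2 = 4*n**2)
W = -12 (W = -6 - 6 = -12)
P(x, m) = -12
V(Z, Y) = Y/2 + 3*Z (V(Z, Y) = (Y + 6*Z)/2 = Y/2 + 3*Z)
u(M) = -8 + M/2 + 12*M**2 (u(M) = -8 + (M/2 + 3*(4*M**2)) = -8 + (M/2 + 12*M**2) = -8 + M/2 + 12*M**2)
u(9)*(3*28 + P(21, -8)) = (-8 + (1/2)*9 + 12*9**2)*(3*28 - 12) = (-8 + 9/2 + 12*81)*(84 - 12) = (-8 + 9/2 + 972)*72 = (1937/2)*72 = 69732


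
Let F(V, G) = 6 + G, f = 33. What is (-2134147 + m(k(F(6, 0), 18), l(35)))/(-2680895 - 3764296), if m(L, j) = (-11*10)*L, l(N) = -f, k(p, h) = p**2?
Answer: 2138107/6445191 ≈ 0.33174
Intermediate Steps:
l(N) = -33 (l(N) = -1*33 = -33)
m(L, j) = -110*L
(-2134147 + m(k(F(6, 0), 18), l(35)))/(-2680895 - 3764296) = (-2134147 - 110*(6 + 0)**2)/(-2680895 - 3764296) = (-2134147 - 110*6**2)/(-6445191) = (-2134147 - 110*36)*(-1/6445191) = (-2134147 - 3960)*(-1/6445191) = -2138107*(-1/6445191) = 2138107/6445191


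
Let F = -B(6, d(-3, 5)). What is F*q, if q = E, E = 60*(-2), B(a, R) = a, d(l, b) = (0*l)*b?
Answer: 720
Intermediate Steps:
d(l, b) = 0 (d(l, b) = 0*b = 0)
E = -120
F = -6 (F = -1*6 = -6)
q = -120
F*q = -6*(-120) = 720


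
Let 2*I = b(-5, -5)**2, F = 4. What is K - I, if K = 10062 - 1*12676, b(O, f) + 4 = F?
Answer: -2614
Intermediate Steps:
b(O, f) = 0 (b(O, f) = -4 + 4 = 0)
I = 0 (I = (1/2)*0**2 = (1/2)*0 = 0)
K = -2614 (K = 10062 - 12676 = -2614)
K - I = -2614 - 1*0 = -2614 + 0 = -2614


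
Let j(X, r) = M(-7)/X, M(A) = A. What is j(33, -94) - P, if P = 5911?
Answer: -195070/33 ≈ -5911.2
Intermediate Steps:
j(X, r) = -7/X
j(33, -94) - P = -7/33 - 1*5911 = -7*1/33 - 5911 = -7/33 - 5911 = -195070/33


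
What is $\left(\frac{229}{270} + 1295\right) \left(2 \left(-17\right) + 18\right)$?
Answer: $- \frac{2799032}{135} \approx -20734.0$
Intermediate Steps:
$\left(\frac{229}{270} + 1295\right) \left(2 \left(-17\right) + 18\right) = \left(229 \cdot \frac{1}{270} + 1295\right) \left(-34 + 18\right) = \left(\frac{229}{270} + 1295\right) \left(-16\right) = \frac{349879}{270} \left(-16\right) = - \frac{2799032}{135}$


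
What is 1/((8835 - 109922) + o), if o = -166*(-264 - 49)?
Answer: -1/49129 ≈ -2.0355e-5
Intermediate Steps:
o = 51958 (o = -166*(-313) = 51958)
1/((8835 - 109922) + o) = 1/((8835 - 109922) + 51958) = 1/(-101087 + 51958) = 1/(-49129) = -1/49129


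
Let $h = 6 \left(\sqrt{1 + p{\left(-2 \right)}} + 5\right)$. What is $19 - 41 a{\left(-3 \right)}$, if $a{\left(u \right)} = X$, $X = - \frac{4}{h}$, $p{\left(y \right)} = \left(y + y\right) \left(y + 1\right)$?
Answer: $\frac{155}{6} - \frac{41 \sqrt{5}}{30} \approx 22.777$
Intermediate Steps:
$p{\left(y \right)} = 2 y \left(1 + y\right)$
$h = 30 + 6 \sqrt{5}$ ($h = 6 \left(\sqrt{1 + 2 \left(-2\right) \left(1 - 2\right)} + 5\right) = 6 \left(\sqrt{1 + 2 \left(-2\right) \left(-1\right)} + 5\right) = 6 \left(\sqrt{1 + 4} + 5\right) = 6 \left(\sqrt{5} + 5\right) = 6 \left(5 + \sqrt{5}\right) = 30 + 6 \sqrt{5} \approx 43.416$)
$X = - \frac{4}{30 + 6 \sqrt{5}} \approx -0.092131$
$a{\left(u \right)} = - \frac{1}{6} + \frac{\sqrt{5}}{30}$
$19 - 41 a{\left(-3 \right)} = 19 - 41 \left(- \frac{1}{6} + \frac{\sqrt{5}}{30}\right) = 19 + \left(\frac{41}{6} - \frac{41 \sqrt{5}}{30}\right) = \frac{155}{6} - \frac{41 \sqrt{5}}{30}$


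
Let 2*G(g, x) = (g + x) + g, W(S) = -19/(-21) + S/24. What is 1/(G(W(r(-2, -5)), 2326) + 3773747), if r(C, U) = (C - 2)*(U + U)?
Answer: 7/26424388 ≈ 2.6491e-7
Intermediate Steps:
r(C, U) = 2*U*(-2 + C) (r(C, U) = (-2 + C)*(2*U) = 2*U*(-2 + C))
W(S) = 19/21 + S/24 (W(S) = -19*(-1/21) + S*(1/24) = 19/21 + S/24)
G(g, x) = g + x/2 (G(g, x) = ((g + x) + g)/2 = (x + 2*g)/2 = g + x/2)
1/(G(W(r(-2, -5)), 2326) + 3773747) = 1/(((19/21 + (2*(-5)*(-2 - 2))/24) + (½)*2326) + 3773747) = 1/(((19/21 + (2*(-5)*(-4))/24) + 1163) + 3773747) = 1/(((19/21 + (1/24)*40) + 1163) + 3773747) = 1/(((19/21 + 5/3) + 1163) + 3773747) = 1/((18/7 + 1163) + 3773747) = 1/(8159/7 + 3773747) = 1/(26424388/7) = 7/26424388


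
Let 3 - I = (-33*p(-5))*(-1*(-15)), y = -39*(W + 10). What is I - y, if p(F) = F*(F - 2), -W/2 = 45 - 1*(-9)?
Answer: 13506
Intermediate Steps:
W = -108 (W = -2*(45 - 1*(-9)) = -2*(45 + 9) = -2*54 = -108)
p(F) = F*(-2 + F)
y = 3822 (y = -39*(-108 + 10) = -39*(-98) = 3822)
I = 17328 (I = 3 - (-(-165)*(-2 - 5))*(-1*(-15)) = 3 - (-(-165)*(-7))*15 = 3 - (-33*35)*15 = 3 - (-1155)*15 = 3 - 1*(-17325) = 3 + 17325 = 17328)
I - y = 17328 - 1*3822 = 17328 - 3822 = 13506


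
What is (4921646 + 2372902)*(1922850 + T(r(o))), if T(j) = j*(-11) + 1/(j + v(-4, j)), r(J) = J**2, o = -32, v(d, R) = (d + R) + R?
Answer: 10695167525832813/767 ≈ 1.3944e+13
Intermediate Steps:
v(d, R) = d + 2*R (v(d, R) = (R + d) + R = d + 2*R)
T(j) = 1/(-4 + 3*j) - 11*j (T(j) = j*(-11) + 1/(j + (-4 + 2*j)) = -11*j + 1/(-4 + 3*j) = 1/(-4 + 3*j) - 11*j)
(4921646 + 2372902)*(1922850 + T(r(o))) = (4921646 + 2372902)*(1922850 + (1 - 33*((-32)**2)**2 + 44*(-32)**2)/(-4 + 3*(-32)**2)) = 7294548*(1922850 + (1 - 33*1024**2 + 44*1024)/(-4 + 3*1024)) = 7294548*(1922850 + (1 - 33*1048576 + 45056)/(-4 + 3072)) = 7294548*(1922850 + (1 - 34603008 + 45056)/3068) = 7294548*(1922850 + (1/3068)*(-34557951)) = 7294548*(1922850 - 34557951/3068) = 7294548*(5864745849/3068) = 10695167525832813/767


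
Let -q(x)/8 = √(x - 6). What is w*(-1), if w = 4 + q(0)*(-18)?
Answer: -4 - 144*I*√6 ≈ -4.0 - 352.73*I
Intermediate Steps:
q(x) = -8*√(-6 + x) (q(x) = -8*√(x - 6) = -8*√(-6 + x))
w = 4 + 144*I*√6 (w = 4 - 8*√(-6 + 0)*(-18) = 4 - 8*I*√6*(-18) = 4 + 144*I*√6 ≈ 4.0 + 352.73*I)
w*(-1) = (4 + 144*I*√6)*(-1) = -4 - 144*I*√6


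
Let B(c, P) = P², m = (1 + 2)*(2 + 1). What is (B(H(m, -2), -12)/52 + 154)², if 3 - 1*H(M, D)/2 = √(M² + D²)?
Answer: 4153444/169 ≈ 24577.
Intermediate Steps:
m = 9 (m = 3*3 = 9)
H(M, D) = 6 - 2*√(D² + M²) (H(M, D) = 6 - 2*√(M² + D²) = 6 - 2*√(D² + M²))
(B(H(m, -2), -12)/52 + 154)² = ((-12)²/52 + 154)² = (144*(1/52) + 154)² = (36/13 + 154)² = (2038/13)² = 4153444/169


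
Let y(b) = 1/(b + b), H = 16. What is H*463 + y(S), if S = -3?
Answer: 44447/6 ≈ 7407.8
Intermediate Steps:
y(b) = 1/(2*b)
H*463 + y(S) = 16*463 + (½)/(-3) = 7408 + (½)*(-⅓) = 7408 - ⅙ = 44447/6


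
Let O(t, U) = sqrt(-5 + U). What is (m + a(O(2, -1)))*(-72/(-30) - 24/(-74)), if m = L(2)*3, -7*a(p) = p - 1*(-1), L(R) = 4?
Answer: 5976/185 - 72*I*sqrt(6)/185 ≈ 32.303 - 0.95331*I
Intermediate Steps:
a(p) = -1/7 - p/7 (a(p) = -(p - 1*(-1))/7 = -(p + 1)/7 = -(1 + p)/7 = -1/7 - p/7)
m = 12 (m = 4*3 = 12)
(m + a(O(2, -1)))*(-72/(-30) - 24/(-74)) = (12 + (-1/7 - sqrt(-5 - 1)/7))*(-72/(-30) - 24/(-74)) = (12 + (-1/7 - I*sqrt(6)/7))*(-72*(-1/30) - 24*(-1/74)) = (12 + (-1/7 - I*sqrt(6)/7))*(12/5 + 12/37) = (12 + (-1/7 - I*sqrt(6)/7))*(504/185) = (83/7 - I*sqrt(6)/7)*(504/185) = 5976/185 - 72*I*sqrt(6)/185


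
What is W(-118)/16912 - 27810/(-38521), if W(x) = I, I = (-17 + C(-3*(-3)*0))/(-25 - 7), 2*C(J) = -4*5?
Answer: 2150195301/2978135552 ≈ 0.72199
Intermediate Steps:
C(J) = -10 (C(J) = (-4*5)/2 = (½)*(-20) = -10)
I = 27/32 (I = (-17 - 10)/(-25 - 7) = -27/(-32) = -27*(-1/32) = 27/32 ≈ 0.84375)
W(x) = 27/32
W(-118)/16912 - 27810/(-38521) = (27/32)/16912 - 27810/(-38521) = (27/32)*(1/16912) - 27810*(-1/38521) = 27/541184 + 27810/38521 = 2150195301/2978135552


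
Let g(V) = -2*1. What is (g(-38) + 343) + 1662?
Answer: 2003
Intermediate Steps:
g(V) = -2
(g(-38) + 343) + 1662 = (-2 + 343) + 1662 = 341 + 1662 = 2003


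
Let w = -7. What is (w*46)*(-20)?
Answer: 6440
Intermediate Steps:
(w*46)*(-20) = -7*46*(-20) = -322*(-20) = 6440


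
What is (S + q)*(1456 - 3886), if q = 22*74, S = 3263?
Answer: -11885130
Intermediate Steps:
q = 1628
(S + q)*(1456 - 3886) = (3263 + 1628)*(1456 - 3886) = 4891*(-2430) = -11885130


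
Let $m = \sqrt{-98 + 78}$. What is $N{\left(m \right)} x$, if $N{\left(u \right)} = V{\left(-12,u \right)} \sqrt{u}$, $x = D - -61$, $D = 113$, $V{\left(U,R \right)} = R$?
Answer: $348 i \sqrt{2} \cdot 5^{\frac{3}{4}} \sqrt{i} \approx -1163.6 + 1163.6 i$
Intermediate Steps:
$m = 2 i \sqrt{5}$ ($m = \sqrt{-20} = 2 i \sqrt{5} \approx 4.4721 i$)
$x = 174$ ($x = 113 - -61 = 113 + 61 = 174$)
$N{\left(u \right)} = u^{\frac{3}{2}}$ ($N{\left(u \right)} = u \sqrt{u} = u^{\frac{3}{2}}$)
$N{\left(m \right)} x = \left(2 i \sqrt{5}\right)^{\frac{3}{2}} \cdot 174 = 2 \sqrt{2} \cdot 5^{\frac{3}{4}} i^{\frac{3}{2}} \cdot 174 = 348 \sqrt{2} \cdot 5^{\frac{3}{4}} i^{\frac{3}{2}}$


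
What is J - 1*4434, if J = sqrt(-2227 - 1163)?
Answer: -4434 + I*sqrt(3390) ≈ -4434.0 + 58.224*I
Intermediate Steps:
J = I*sqrt(3390) (J = sqrt(-3390) = I*sqrt(3390) ≈ 58.224*I)
J - 1*4434 = I*sqrt(3390) - 1*4434 = I*sqrt(3390) - 4434 = -4434 + I*sqrt(3390)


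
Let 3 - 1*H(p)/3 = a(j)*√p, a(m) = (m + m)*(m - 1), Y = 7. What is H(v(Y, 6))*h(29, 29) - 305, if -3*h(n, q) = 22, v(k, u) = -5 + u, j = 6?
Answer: 949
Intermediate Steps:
a(m) = 2*m*(-1 + m) (a(m) = (2*m)*(-1 + m) = 2*m*(-1 + m))
h(n, q) = -22/3 (h(n, q) = -⅓*22 = -22/3)
H(p) = 9 - 180*√p (H(p) = 9 - 3*2*6*(-1 + 6)*√p = 9 - 3*2*6*5*√p = 9 - 180*√p)
H(v(Y, 6))*h(29, 29) - 305 = (9 - 180*√(-5 + 6))*(-22/3) - 305 = (9 - 180*√1)*(-22/3) - 305 = (9 - 180*1)*(-22/3) - 305 = (9 - 180)*(-22/3) - 305 = -171*(-22/3) - 305 = 1254 - 305 = 949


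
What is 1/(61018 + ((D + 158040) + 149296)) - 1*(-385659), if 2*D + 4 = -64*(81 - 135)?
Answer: 142724682721/370080 ≈ 3.8566e+5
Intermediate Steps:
D = 1726 (D = -2 + (-64*(81 - 135))/2 = -2 + (-64*(-54))/2 = -2 + (½)*3456 = -2 + 1728 = 1726)
1/(61018 + ((D + 158040) + 149296)) - 1*(-385659) = 1/(61018 + ((1726 + 158040) + 149296)) - 1*(-385659) = 1/(61018 + (159766 + 149296)) + 385659 = 1/(61018 + 309062) + 385659 = 1/370080 + 385659 = 142724682721/370080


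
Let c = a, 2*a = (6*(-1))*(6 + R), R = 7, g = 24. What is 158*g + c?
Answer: 3753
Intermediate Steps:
a = -39 (a = ((6*(-1))*(6 + 7))/2 = (-6*13)/2 = (1/2)*(-78) = -39)
c = -39
158*g + c = 158*24 - 39 = 3792 - 39 = 3753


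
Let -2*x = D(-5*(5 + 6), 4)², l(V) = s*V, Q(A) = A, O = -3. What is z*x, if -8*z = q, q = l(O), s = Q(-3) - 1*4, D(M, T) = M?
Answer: 63525/16 ≈ 3970.3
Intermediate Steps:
s = -7 (s = -3 - 1*4 = -3 - 4 = -7)
l(V) = -7*V
x = -3025/2 (x = -25*(5 + 6)²/2 = -(-5*11)²/2 = -½*(-55)² = -½*3025 = -3025/2 ≈ -1512.5)
q = 21 (q = -7*(-3) = 21)
z = -21/8 (z = -⅛*21 = -21/8 ≈ -2.6250)
z*x = -21/8*(-3025/2) = 63525/16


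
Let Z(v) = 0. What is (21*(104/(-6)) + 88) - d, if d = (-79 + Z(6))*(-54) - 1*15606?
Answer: 11064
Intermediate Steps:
d = -11340 (d = (-79 + 0)*(-54) - 1*15606 = -79*(-54) - 15606 = 4266 - 15606 = -11340)
(21*(104/(-6)) + 88) - d = (21*(104/(-6)) + 88) - 1*(-11340) = (21*(104*(-⅙)) + 88) + 11340 = (21*(-52/3) + 88) + 11340 = (-364 + 88) + 11340 = -276 + 11340 = 11064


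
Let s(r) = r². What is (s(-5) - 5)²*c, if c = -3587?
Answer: -1434800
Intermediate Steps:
(s(-5) - 5)²*c = ((-5)² - 5)²*(-3587) = (25 - 5)²*(-3587) = 20²*(-3587) = 400*(-3587) = -1434800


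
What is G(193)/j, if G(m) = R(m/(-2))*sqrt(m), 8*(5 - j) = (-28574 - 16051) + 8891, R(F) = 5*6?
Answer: 120*sqrt(193)/17887 ≈ 0.093201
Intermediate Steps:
R(F) = 30
j = 17887/4 (j = 5 - ((-28574 - 16051) + 8891)/8 = 5 - (-44625 + 8891)/8 = 5 - 1/8*(-35734) = 5 + 17867/4 = 17887/4 ≈ 4471.8)
G(m) = 30*sqrt(m)
G(193)/j = (30*sqrt(193))/(17887/4) = (30*sqrt(193))*(4/17887) = 120*sqrt(193)/17887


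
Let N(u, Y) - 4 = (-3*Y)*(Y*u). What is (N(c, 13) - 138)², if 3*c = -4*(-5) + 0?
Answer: 12348196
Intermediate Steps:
c = 20/3 (c = (-4*(-5) + 0)/3 = (20 + 0)/3 = (⅓)*20 = 20/3 ≈ 6.6667)
N(u, Y) = 4 - 3*u*Y² (N(u, Y) = 4 + (-3*Y)*(Y*u) = 4 - 3*u*Y²)
(N(c, 13) - 138)² = ((4 - 3*20/3*13²) - 138)² = ((4 - 3*20/3*169) - 138)² = ((4 - 3380) - 138)² = (-3376 - 138)² = (-3514)² = 12348196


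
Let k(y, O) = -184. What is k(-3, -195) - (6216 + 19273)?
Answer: -25673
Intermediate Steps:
k(-3, -195) - (6216 + 19273) = -184 - (6216 + 19273) = -184 - 1*25489 = -184 - 25489 = -25673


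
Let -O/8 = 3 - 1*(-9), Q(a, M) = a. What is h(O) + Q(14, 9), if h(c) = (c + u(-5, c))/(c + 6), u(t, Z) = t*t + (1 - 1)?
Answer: 1331/90 ≈ 14.789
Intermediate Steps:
u(t, Z) = t**2 (u(t, Z) = t**2 + 0 = t**2)
O = -96 (O = -8*(3 - 1*(-9)) = -8*(3 + 9) = -8*12 = -96)
h(c) = (25 + c)/(6 + c) (h(c) = (c + (-5)**2)/(c + 6) = (c + 25)/(6 + c) = (25 + c)/(6 + c))
h(O) + Q(14, 9) = (25 - 96)/(6 - 96) + 14 = -71/(-90) + 14 = -1/90*(-71) + 14 = 71/90 + 14 = 1331/90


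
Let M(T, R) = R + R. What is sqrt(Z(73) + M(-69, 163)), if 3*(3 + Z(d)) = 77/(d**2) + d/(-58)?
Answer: sqrt(52046167818)/12702 ≈ 17.961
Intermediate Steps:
Z(d) = -3 - d/174 + 77/(3*d**2) (Z(d) = -3 + (77/(d**2) + d/(-58))/3 = -3 + (77/d**2 + d*(-1/58))/3 = -3 + (77/d**2 - d/58)/3 = -3 + (-d/174 + 77/(3*d**2)) = -3 - d/174 + 77/(3*d**2))
M(T, R) = 2*R
sqrt(Z(73) + M(-69, 163)) = sqrt((-3 - 1/174*73 + (77/3)/73**2) + 2*163) = sqrt((-3 - 73/174 + (77/3)*(1/5329)) + 326) = sqrt((-3 - 73/174 + 77/15987) + 326) = sqrt(-3166289/927246 + 326) = sqrt(299115907/927246) = sqrt(52046167818)/12702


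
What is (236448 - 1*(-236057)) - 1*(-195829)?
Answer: 668334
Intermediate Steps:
(236448 - 1*(-236057)) - 1*(-195829) = (236448 + 236057) + 195829 = 472505 + 195829 = 668334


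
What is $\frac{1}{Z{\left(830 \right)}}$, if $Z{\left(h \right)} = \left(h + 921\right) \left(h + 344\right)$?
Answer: $\frac{1}{2055674} \approx 4.8646 \cdot 10^{-7}$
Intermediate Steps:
$Z{\left(h \right)} = \left(344 + h\right) \left(921 + h\right)$ ($Z{\left(h \right)} = \left(921 + h\right) \left(344 + h\right) = \left(344 + h\right) \left(921 + h\right)$)
$\frac{1}{Z{\left(830 \right)}} = \frac{1}{316824 + 830^{2} + 1265 \cdot 830} = \frac{1}{316824 + 688900 + 1049950} = \frac{1}{2055674}$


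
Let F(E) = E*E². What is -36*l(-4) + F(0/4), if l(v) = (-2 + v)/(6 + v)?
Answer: 108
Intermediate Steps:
l(v) = (-2 + v)/(6 + v)
F(E) = E³
-36*l(-4) + F(0/4) = -36*(-2 - 4)/(6 - 4) + (0/4)³ = -36*(-6)/2 + (0*(¼))³ = -18*(-6) + 0³ = -36*(-3) + 0 = 108 + 0 = 108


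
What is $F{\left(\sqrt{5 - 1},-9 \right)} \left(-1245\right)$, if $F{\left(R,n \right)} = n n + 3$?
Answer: $-104580$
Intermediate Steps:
$F{\left(R,n \right)} = 3 + n^{2}$ ($F{\left(R,n \right)} = n^{2} + 3 = 3 + n^{2}$)
$F{\left(\sqrt{5 - 1},-9 \right)} \left(-1245\right) = \left(3 + \left(-9\right)^{2}\right) \left(-1245\right) = \left(3 + 81\right) \left(-1245\right) = 84 \left(-1245\right) = -104580$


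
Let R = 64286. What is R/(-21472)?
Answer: -32143/10736 ≈ -2.9939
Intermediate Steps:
R/(-21472) = 64286/(-21472) = 64286*(-1/21472) = -32143/10736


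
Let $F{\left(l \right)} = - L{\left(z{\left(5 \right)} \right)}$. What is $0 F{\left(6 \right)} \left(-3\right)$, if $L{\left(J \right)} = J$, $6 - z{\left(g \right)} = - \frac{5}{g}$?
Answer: $0$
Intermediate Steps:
$z{\left(g \right)} = 6 + \frac{5}{g}$ ($z{\left(g \right)} = 6 - - \frac{5}{g} = 6 + \frac{5}{g}$)
$F{\left(l \right)} = -7$ ($F{\left(l \right)} = - (6 + \frac{5}{5}) = - (6 + 5 \cdot \frac{1}{5}) = - (6 + 1) = \left(-1\right) 7 = -7$)
$0 F{\left(6 \right)} \left(-3\right) = 0 \left(-7\right) \left(-3\right) = 0 \left(-3\right) = 0$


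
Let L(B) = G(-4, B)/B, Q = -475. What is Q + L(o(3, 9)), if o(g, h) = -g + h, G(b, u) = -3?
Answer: -951/2 ≈ -475.50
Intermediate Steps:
o(g, h) = h - g
L(B) = -3/B
Q + L(o(3, 9)) = -475 - 3/(9 - 1*3) = -475 - 3/(9 - 3) = -475 - 3/6 = -475 - 3*⅙ = -475 - ½ = -951/2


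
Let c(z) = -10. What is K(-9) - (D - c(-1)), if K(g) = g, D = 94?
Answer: -113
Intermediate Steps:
K(-9) - (D - c(-1)) = -9 - (94 - 1*(-10)) = -9 - (94 + 10) = -9 - 1*104 = -9 - 104 = -113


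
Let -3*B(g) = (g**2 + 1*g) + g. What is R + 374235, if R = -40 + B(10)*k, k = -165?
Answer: 380795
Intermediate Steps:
B(g) = -2*g/3 - g**2/3 (B(g) = -((g**2 + 1*g) + g)/3 = -((g**2 + g) + g)/3 = -((g + g**2) + g)/3 = -(g**2 + 2*g)/3 = -2*g/3 - g**2/3)
R = 6560 (R = -40 - 1/3*10*(2 + 10)*(-165) = -40 - 1/3*10*12*(-165) = -40 - 40*(-165) = -40 + 6600 = 6560)
R + 374235 = 6560 + 374235 = 380795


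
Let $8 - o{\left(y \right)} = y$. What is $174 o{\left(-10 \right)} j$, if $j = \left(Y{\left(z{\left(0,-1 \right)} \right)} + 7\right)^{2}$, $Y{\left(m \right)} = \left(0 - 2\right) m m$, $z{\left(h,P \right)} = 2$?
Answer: $3132$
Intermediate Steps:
$o{\left(y \right)} = 8 - y$
$Y{\left(m \right)} = - 2 m^{2}$ ($Y{\left(m \right)} = - 2 m m = - 2 m^{2}$)
$j = 1$ ($j = \left(- 2 \cdot 2^{2} + 7\right)^{2} = \left(\left(-2\right) 4 + 7\right)^{2} = \left(-8 + 7\right)^{2} = \left(-1\right)^{2} = 1$)
$174 o{\left(-10 \right)} j = 174 \left(8 - -10\right) 1 = 174 \left(8 + 10\right) 1 = 174 \cdot 18 \cdot 1 = 3132 \cdot 1 = 3132$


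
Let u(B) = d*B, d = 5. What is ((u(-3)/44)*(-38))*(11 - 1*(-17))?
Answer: 3990/11 ≈ 362.73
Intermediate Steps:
u(B) = 5*B
((u(-3)/44)*(-38))*(11 - 1*(-17)) = (((5*(-3))/44)*(-38))*(11 - 1*(-17)) = (-15*1/44*(-38))*(11 + 17) = -15/44*(-38)*28 = (285/22)*28 = 3990/11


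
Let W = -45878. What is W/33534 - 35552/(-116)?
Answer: 148359865/486243 ≈ 305.11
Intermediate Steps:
W/33534 - 35552/(-116) = -45878/33534 - 35552/(-116) = -45878*1/33534 - 35552*(-1/116) = -22939/16767 + 8888/29 = 148359865/486243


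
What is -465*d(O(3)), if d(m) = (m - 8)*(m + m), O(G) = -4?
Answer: -44640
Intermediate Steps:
d(m) = 2*m*(-8 + m) (d(m) = (-8 + m)*(2*m) = 2*m*(-8 + m))
-465*d(O(3)) = -930*(-4)*(-8 - 4) = -930*(-4)*(-12) = -465*96 = -44640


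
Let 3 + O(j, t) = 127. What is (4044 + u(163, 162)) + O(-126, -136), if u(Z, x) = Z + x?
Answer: 4493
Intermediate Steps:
O(j, t) = 124 (O(j, t) = -3 + 127 = 124)
(4044 + u(163, 162)) + O(-126, -136) = (4044 + (163 + 162)) + 124 = (4044 + 325) + 124 = 4369 + 124 = 4493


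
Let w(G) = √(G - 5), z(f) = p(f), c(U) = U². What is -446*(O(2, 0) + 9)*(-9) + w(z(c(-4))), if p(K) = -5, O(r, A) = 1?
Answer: 40140 + I*√10 ≈ 40140.0 + 3.1623*I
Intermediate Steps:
z(f) = -5
w(G) = √(-5 + G)
-446*(O(2, 0) + 9)*(-9) + w(z(c(-4))) = -446*(1 + 9)*(-9) + √(-5 - 5) = -4460*(-9) + √(-10) = -446*(-90) + I*√10 = 40140 + I*√10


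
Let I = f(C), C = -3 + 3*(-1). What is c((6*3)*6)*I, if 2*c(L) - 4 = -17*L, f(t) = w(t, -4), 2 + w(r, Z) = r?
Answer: 7328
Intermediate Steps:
w(r, Z) = -2 + r
C = -6 (C = -3 - 3 = -6)
f(t) = -2 + t
c(L) = 2 - 17*L/2 (c(L) = 2 + (-17*L)/2 = 2 - 17*L/2)
I = -8 (I = -2 - 6 = -8)
c((6*3)*6)*I = (2 - 17*6*3*6/2)*(-8) = (2 - 153*6)*(-8) = (2 - 17/2*108)*(-8) = (2 - 918)*(-8) = -916*(-8) = 7328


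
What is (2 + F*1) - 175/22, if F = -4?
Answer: -219/22 ≈ -9.9545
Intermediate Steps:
(2 + F*1) - 175/22 = (2 - 4*1) - 175/22 = (2 - 4) - 175/22 = -2 - 25*7/22 = -2 - 175/22 = -219/22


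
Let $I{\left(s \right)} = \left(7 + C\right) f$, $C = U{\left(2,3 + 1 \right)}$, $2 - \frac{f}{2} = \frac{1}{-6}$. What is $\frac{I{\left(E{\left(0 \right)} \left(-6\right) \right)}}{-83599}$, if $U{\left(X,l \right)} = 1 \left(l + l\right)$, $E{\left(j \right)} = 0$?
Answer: $- \frac{65}{83599} \approx -0.00077752$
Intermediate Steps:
$f = \frac{13}{3}$ ($f = 4 - \frac{2}{-6} = 4 - - \frac{1}{3} = 4 + \frac{1}{3} = \frac{13}{3} \approx 4.3333$)
$U{\left(X,l \right)} = 2 l$ ($U{\left(X,l \right)} = 1 \cdot 2 l = 2 l$)
$C = 8$ ($C = 2 \left(3 + 1\right) = 2 \cdot 4 = 8$)
$I{\left(s \right)} = 65$ ($I{\left(s \right)} = \left(7 + 8\right) \frac{13}{3} = 15 \cdot \frac{13}{3} = 65$)
$\frac{I{\left(E{\left(0 \right)} \left(-6\right) \right)}}{-83599} = \frac{65}{-83599} = 65 \left(- \frac{1}{83599}\right) = - \frac{65}{83599}$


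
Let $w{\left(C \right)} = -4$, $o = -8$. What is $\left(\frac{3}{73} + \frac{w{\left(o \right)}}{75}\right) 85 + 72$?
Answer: $\frac{77701}{1095} \approx 70.96$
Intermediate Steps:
$\left(\frac{3}{73} + \frac{w{\left(o \right)}}{75}\right) 85 + 72 = \left(\frac{3}{73} - \frac{4}{75}\right) 85 + 72 = \left(- \frac{67}{5475}\right) 85 + 72 = - \frac{1139}{1095} + 72 = \frac{77701}{1095}$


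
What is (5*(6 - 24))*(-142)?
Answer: 12780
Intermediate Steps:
(5*(6 - 24))*(-142) = (5*(-18))*(-142) = -90*(-142) = 12780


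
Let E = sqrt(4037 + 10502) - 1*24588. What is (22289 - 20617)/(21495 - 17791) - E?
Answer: 11384453/463 - sqrt(14539) ≈ 24468.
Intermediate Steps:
E = -24588 + sqrt(14539) (E = sqrt(14539) - 24588 = -24588 + sqrt(14539) ≈ -24467.)
(22289 - 20617)/(21495 - 17791) - E = (22289 - 20617)/(21495 - 17791) - (-24588 + sqrt(14539)) = 1672/3704 + (24588 - sqrt(14539)) = 1672*(1/3704) + (24588 - sqrt(14539)) = 209/463 + (24588 - sqrt(14539)) = 11384453/463 - sqrt(14539)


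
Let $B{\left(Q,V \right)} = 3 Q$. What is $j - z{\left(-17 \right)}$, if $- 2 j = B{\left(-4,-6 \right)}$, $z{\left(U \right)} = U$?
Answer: $23$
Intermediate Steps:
$j = 6$ ($j = - \frac{3 \left(-4\right)}{2} = \left(- \frac{1}{2}\right) \left(-12\right) = 6$)
$j - z{\left(-17 \right)} = 6 - -17 = 6 + 17 = 23$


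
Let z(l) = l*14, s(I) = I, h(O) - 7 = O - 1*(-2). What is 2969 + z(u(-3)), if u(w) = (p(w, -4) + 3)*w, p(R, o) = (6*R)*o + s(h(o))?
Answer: -391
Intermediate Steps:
h(O) = 9 + O (h(O) = 7 + (O - 1*(-2)) = 7 + (O + 2) = 7 + (2 + O) = 9 + O)
p(R, o) = 9 + o + 6*R*o (p(R, o) = (6*R)*o + (9 + o) = 6*R*o + (9 + o) = 9 + o + 6*R*o)
u(w) = w*(8 - 24*w) (u(w) = ((9 - 4 + 6*w*(-4)) + 3)*w = ((9 - 4 - 24*w) + 3)*w = ((5 - 24*w) + 3)*w = (8 - 24*w)*w = w*(8 - 24*w))
z(l) = 14*l
2969 + z(u(-3)) = 2969 + 14*(8*(-3)*(1 - 3*(-3))) = 2969 + 14*(8*(-3)*(1 + 9)) = 2969 + 14*(8*(-3)*10) = 2969 + 14*(-240) = 2969 - 3360 = -391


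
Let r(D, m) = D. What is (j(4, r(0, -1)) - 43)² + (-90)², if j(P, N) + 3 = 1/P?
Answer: 163089/16 ≈ 10193.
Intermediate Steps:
j(P, N) = -3 + 1/P
(j(4, r(0, -1)) - 43)² + (-90)² = ((-3 + 1/4) - 43)² + (-90)² = ((-3 + ¼) - 43)² + 8100 = (-11/4 - 43)² + 8100 = (-183/4)² + 8100 = 33489/16 + 8100 = 163089/16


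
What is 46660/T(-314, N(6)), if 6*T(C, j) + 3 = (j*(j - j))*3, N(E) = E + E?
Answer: -93320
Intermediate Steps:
N(E) = 2*E
T(C, j) = -½ (T(C, j) = -½ + ((j*(j - j))*3)/6 = -½ + ((j*0)*3)/6 = -½ + (0*3)/6 = -½ + (⅙)*0 = -½ + 0 = -½)
46660/T(-314, N(6)) = 46660/(-½) = 46660*(-2) = -93320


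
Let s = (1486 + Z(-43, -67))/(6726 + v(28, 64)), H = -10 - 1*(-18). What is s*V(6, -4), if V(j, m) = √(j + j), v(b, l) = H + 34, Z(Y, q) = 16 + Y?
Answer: 1459*√3/3384 ≈ 0.74677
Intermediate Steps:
H = 8 (H = -10 + 18 = 8)
v(b, l) = 42 (v(b, l) = 8 + 34 = 42)
V(j, m) = √2*√j (V(j, m) = √(2*j) = √2*√j)
s = 1459/6768 (s = (1486 + (16 - 43))/(6726 + 42) = (1486 - 27)/6768 = 1459*(1/6768) = 1459/6768 ≈ 0.21557)
s*V(6, -4) = 1459*(√2*√6)/6768 = 1459*(2*√3)/6768 = 1459*√3/3384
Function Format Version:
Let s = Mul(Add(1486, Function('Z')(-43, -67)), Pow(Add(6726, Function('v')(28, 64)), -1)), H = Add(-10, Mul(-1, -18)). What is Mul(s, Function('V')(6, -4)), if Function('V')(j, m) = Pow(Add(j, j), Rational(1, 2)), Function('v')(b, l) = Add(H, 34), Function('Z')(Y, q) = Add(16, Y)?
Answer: Mul(Rational(1459, 3384), Pow(3, Rational(1, 2))) ≈ 0.74677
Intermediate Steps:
H = 8 (H = Add(-10, 18) = 8)
Function('v')(b, l) = 42 (Function('v')(b, l) = Add(8, 34) = 42)
Function('V')(j, m) = Mul(Pow(2, Rational(1, 2)), Pow(j, Rational(1, 2))) (Function('V')(j, m) = Pow(Mul(2, j), Rational(1, 2)) = Mul(Pow(2, Rational(1, 2)), Pow(j, Rational(1, 2))))
s = Rational(1459, 6768) (s = Mul(Add(1486, Add(16, -43)), Pow(Add(6726, 42), -1)) = Mul(Add(1486, -27), Pow(6768, -1)) = Mul(1459, Rational(1, 6768)) = Rational(1459, 6768) ≈ 0.21557)
Mul(s, Function('V')(6, -4)) = Mul(Rational(1459, 6768), Mul(Pow(2, Rational(1, 2)), Pow(6, Rational(1, 2)))) = Mul(Rational(1459, 6768), Mul(2, Pow(3, Rational(1, 2)))) = Mul(Rational(1459, 3384), Pow(3, Rational(1, 2)))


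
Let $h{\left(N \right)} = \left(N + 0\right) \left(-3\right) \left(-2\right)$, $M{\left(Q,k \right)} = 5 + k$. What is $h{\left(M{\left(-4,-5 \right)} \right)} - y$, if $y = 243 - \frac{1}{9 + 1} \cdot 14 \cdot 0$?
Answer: $-243$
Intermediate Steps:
$y = 243$ ($y = 243 - \frac{1}{10} \cdot 14 \cdot 0 = 243 - \frac{7}{5} \cdot 0 = 243 - 0 = 243 + 0 = 243$)
$h{\left(N \right)} = 6 N$ ($h{\left(N \right)} = N \left(-3\right) \left(-2\right) = - 3 N \left(-2\right) = 6 N$)
$h{\left(M{\left(-4,-5 \right)} \right)} - y = 6 \left(5 - 5\right) - 243 = 6 \cdot 0 - 243 = 0 - 243 = -243$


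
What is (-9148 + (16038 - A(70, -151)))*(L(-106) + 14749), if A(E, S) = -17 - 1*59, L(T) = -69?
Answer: 102260880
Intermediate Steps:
A(E, S) = -76 (A(E, S) = -17 - 59 = -76)
(-9148 + (16038 - A(70, -151)))*(L(-106) + 14749) = (-9148 + (16038 - 1*(-76)))*(-69 + 14749) = (-9148 + (16038 + 76))*14680 = (-9148 + 16114)*14680 = 6966*14680 = 102260880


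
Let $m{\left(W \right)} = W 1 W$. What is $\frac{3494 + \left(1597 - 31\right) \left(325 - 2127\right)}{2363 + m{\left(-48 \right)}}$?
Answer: $- \frac{2818438}{4667} \approx -603.91$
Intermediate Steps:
$m{\left(W \right)} = W^{2}$ ($m{\left(W \right)} = W W = W^{2}$)
$\frac{3494 + \left(1597 - 31\right) \left(325 - 2127\right)}{2363 + m{\left(-48 \right)}} = \frac{3494 + \left(1597 - 31\right) \left(325 - 2127\right)}{2363 + \left(-48\right)^{2}} = \frac{3494 + 1566 \left(-1802\right)}{2363 + 2304} = \frac{3494 - 2821932}{4667} = \left(-2818438\right) \frac{1}{4667} = - \frac{2818438}{4667}$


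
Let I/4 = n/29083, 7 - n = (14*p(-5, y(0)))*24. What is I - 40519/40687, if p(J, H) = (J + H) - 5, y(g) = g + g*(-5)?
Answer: -630441561/1183300021 ≈ -0.53278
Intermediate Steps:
y(g) = -4*g (y(g) = g - 5*g = -4*g)
p(J, H) = -5 + H + J (p(J, H) = (H + J) - 5 = -5 + H + J)
n = 3367 (n = 7 - 14*(-5 - 4*0 - 5)*24 = 7 - 14*(-5 + 0 - 5)*24 = 7 - 14*(-10)*24 = 7 - (-140)*24 = 7 - 1*(-3360) = 7 + 3360 = 3367)
I = 13468/29083 (I = 4*(3367/29083) = 13468/29083 ≈ 0.46309)
I - 40519/40687 = 13468/29083 - 40519/40687 = -630441561/1183300021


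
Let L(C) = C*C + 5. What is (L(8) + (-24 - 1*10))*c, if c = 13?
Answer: 455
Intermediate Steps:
L(C) = 5 + C**2 (L(C) = C**2 + 5 = 5 + C**2)
(L(8) + (-24 - 1*10))*c = ((5 + 8**2) + (-24 - 1*10))*13 = ((5 + 64) + (-24 - 10))*13 = (69 - 34)*13 = 35*13 = 455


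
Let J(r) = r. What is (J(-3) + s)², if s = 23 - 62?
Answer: 1764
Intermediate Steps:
s = -39
(J(-3) + s)² = (-3 - 39)² = (-42)² = 1764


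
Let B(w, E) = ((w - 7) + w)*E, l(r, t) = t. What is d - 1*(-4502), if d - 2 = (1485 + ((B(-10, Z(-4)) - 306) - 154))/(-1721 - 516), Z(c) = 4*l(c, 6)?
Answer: 10075071/2237 ≈ 4503.8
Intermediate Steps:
Z(c) = 24 (Z(c) = 4*6 = 24)
B(w, E) = E*(-7 + 2*w) (B(w, E) = ((-7 + w) + w)*E = (-7 + 2*w)*E = E*(-7 + 2*w))
d = 4097/2237 (d = 2 + (1485 + ((24*(-7 + 2*(-10)) - 306) - 154))/(-1721 - 516) = 2 + (1485 + ((24*(-7 - 20) - 306) - 154))/(-2237) = 2 + (1485 + ((24*(-27) - 306) - 154))*(-1/2237) = 2 + (1485 + ((-648 - 306) - 154))*(-1/2237) = 2 + (1485 + (-954 - 154))*(-1/2237) = 2 + (1485 - 1108)*(-1/2237) = 2 + 377*(-1/2237) = 2 - 377/2237 = 4097/2237 ≈ 1.8315)
d - 1*(-4502) = 4097/2237 - 1*(-4502) = 4097/2237 + 4502 = 10075071/2237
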